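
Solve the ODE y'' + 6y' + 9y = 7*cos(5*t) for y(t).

y = -28*cos(5*t)/289 + 105*sin(5*t)/578 + C1*exp(-3*t) + C2*t*exp(-3*t)

Characteristic equation r² + 6r + 9 = 0 has discriminant (6)² - 4·(9) = 0, so r = -3 is a repeated root.
Hence y_h = (C1 + C2*t)*exp(-3*t).
Try y_p = A*cos(5*t) + B*sin(5*t). Substituting and equating the coefficients of cos(5t) and sin(5t) gives A = -28/289, B = 105/578, so y_p = -28*cos(5*t)/289 + 105*sin(5*t)/578.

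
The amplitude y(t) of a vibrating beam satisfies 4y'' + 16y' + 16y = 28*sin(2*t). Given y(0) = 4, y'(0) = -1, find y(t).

Divide through by 4: y'' + 4y' + 4y = 7*sin(2*t).
Characteristic equation r² + 4r + 4 = 0 has discriminant (4)² - 4·(4) = 0, so r = -2 is a repeated root.
Hence y_h = (C1 + C2*t)*exp(-2*t).
Try y_p = A*cos(2*t) + B*sin(2*t). Substituting and equating the coefficients of cos(2t) and sin(2t) gives A = -7/8, B = 0, so y_p = -7*cos(2*t)/8.
General solution: y = -7*cos(2*t)/8 + C1*exp(-2*t) + C2*t*exp(-2*t).
Apply the initial conditions: y(0) = -7/8 + C1 = 4 and y'(0) = C2 - 2*C1 = -1. Solving gives C1 = 39/8, C2 = 35/4.

y = -7*cos(2*t)/8 + 39*exp(-2*t)/8 + 35*t*exp(-2*t)/4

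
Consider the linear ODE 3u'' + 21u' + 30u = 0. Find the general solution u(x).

Divide through by 3: u'' + 7u' + 10u = 0.
Characteristic equation r² + 7r + 10 = 0 factors as (r + 5)(r + 2) = 0, so r = -5, -2.
Hence u_h = C1*exp(-5*x) + C2*exp(-2*x).

u = C1*exp(-5*x) + C2*exp(-2*x)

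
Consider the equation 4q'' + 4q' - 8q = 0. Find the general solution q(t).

q = C1*exp(t) + C2*exp(-2*t)

Divide through by 4: q'' + q' - 2q = 0.
Characteristic equation r² + r - 2 = 0 factors as (r - 1)(r + 2) = 0, so r = 1, -2.
Hence q_h = C1*exp(t) + C2*exp(-2*t).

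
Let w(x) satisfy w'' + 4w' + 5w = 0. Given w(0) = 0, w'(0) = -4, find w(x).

w = -4*exp(-2*x)*sin(x)

Characteristic equation r² + 4r + 5 = 0 has discriminant (4)² - 4·(5) = -4 < 0, so r = -2 ± i.
Hence w_h = C1*cos(x)*exp(-2*x) + C2*exp(-2*x)*sin(x).
Apply the initial conditions: w(0) = C1 = 0 and w'(0) = C2 - 2*C1 = -4. Solving gives C1 = 0, C2 = -4.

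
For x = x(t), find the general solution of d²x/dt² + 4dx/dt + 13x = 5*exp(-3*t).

Characteristic equation r² + 4r + 13 = 0 has discriminant (4)² - 4·(13) = -36 < 0, so r = -2 ± 3i.
Hence x_h = C1*cos(3*t)*exp(-2*t) + C2*exp(-2*t)*sin(3*t).
Try x_p = A*exp(-3*t). Substituting into the equation and dividing by exp(-3*t) gives A = 1/2, so x_p = exp(-3*t)/2.

x = exp(-3*t)/2 + C1*cos(3*t)*exp(-2*t) + C2*exp(-2*t)*sin(3*t)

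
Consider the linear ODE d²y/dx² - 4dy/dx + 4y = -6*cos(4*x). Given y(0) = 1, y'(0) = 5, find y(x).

Characteristic equation r² - 4r + 4 = 0 has discriminant (-4)² - 4·(4) = 0, so r = 2 is a repeated root.
Hence y_h = (C1 + C2*x)*exp(2*x).
Try y_p = A*cos(4*x) + B*sin(4*x). Substituting and equating the coefficients of cos(4x) and sin(4x) gives A = 9/50, B = 6/25, so y_p = 6*sin(4*x)/25 + 9*cos(4*x)/50.
General solution: y = 6*sin(4*x)/25 + 9*cos(4*x)/50 + C1*exp(2*x) + C2*x*exp(2*x).
Apply the initial conditions: y(0) = 9/50 + C1 = 1 and y'(0) = 24/25 + C2 + 2*C1 = 5. Solving gives C1 = 41/50, C2 = 12/5.

y = 6*sin(4*x)/25 + 9*cos(4*x)/50 + 41*exp(2*x)/50 + 12*x*exp(2*x)/5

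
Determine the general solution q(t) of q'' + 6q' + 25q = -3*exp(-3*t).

Characteristic equation r² + 6r + 25 = 0 has discriminant (6)² - 4·(25) = -64 < 0, so r = -3 ± 4i.
Hence q_h = C1*cos(4*t)*exp(-3*t) + C2*exp(-3*t)*sin(4*t).
Try q_p = A*exp(-3*t). Substituting into the equation and dividing by exp(-3*t) gives A = -3/16, so q_p = -3*exp(-3*t)/16.

q = -3*exp(-3*t)/16 + C1*cos(4*t)*exp(-3*t) + C2*exp(-3*t)*sin(4*t)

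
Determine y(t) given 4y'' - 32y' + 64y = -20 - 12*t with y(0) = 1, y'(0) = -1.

y = -13/32 - 3*t/16 + 45*exp(4*t)/32 - 103*t*exp(4*t)/16

Divide through by 4: y'' - 8y' + 16y = -5 - 3*t.
Characteristic equation r² - 8r + 16 = 0 has discriminant (-8)² - 4·(16) = 0, so r = 4 is a repeated root.
Hence y_h = (C1 + C2*t)*exp(4*t).
For the particular solution try y_p = A0 + A1*t. Substituting and matching coefficients of each power of t gives A0 = -13/32, A1 = -3/16, so y_p = -13/32 - 3*t/16.
General solution: y = -13/32 - 3*t/16 + C1*exp(4*t) + C2*t*exp(4*t).
Apply the initial conditions: y(0) = -13/32 + C1 = 1 and y'(0) = -3/16 + C2 + 4*C1 = -1. Solving gives C1 = 45/32, C2 = -103/16.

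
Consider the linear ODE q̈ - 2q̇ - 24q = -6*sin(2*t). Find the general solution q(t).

Characteristic equation r² - 2r - 24 = 0 factors as (r + 4)(r - 6) = 0, so r = -4, 6.
Hence q_h = C1*exp(-4*t) + C2*exp(6*t).
Try q_p = A*cos(2*t) + B*sin(2*t). Substituting and equating the coefficients of cos(2t) and sin(2t) gives A = -3/100, B = 21/100, so q_p = -3*cos(2*t)/100 + 21*sin(2*t)/100.

q = -3*cos(2*t)/100 + 21*sin(2*t)/100 + C1*exp(-4*t) + C2*exp(6*t)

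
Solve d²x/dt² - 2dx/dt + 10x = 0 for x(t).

x = C1*cos(3*t)*exp(t) + C2*exp(t)*sin(3*t)

Characteristic equation r² - 2r + 10 = 0 has discriminant (-2)² - 4·(10) = -36 < 0, so r = 1 ± 3i.
Hence x_h = C1*cos(3*t)*exp(t) + C2*exp(t)*sin(3*t).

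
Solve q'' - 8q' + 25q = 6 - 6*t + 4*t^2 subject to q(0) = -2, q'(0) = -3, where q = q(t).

Characteristic equation r² - 8r + 25 = 0 has discriminant (-8)² - 4·(25) = -36 < 0, so r = 4 ± 3i.
Hence q_h = C1*cos(3*t)*exp(4*t) + C2*exp(4*t)*sin(3*t).
For the particular solution try q_p = A0 + A1*t + A2*t^2. Substituting and matching coefficients of each power of t gives A0 = 2862/15625, A1 = -86/625, A2 = 4/25, so q_p = 2862/15625 - 86*t/625 + 4*t^2/25.
General solution: q = 2862/15625 - 86*t/625 + 4*t^2/25 + C1*cos(3*t)*exp(4*t) + C2*exp(4*t)*sin(3*t).
Apply the initial conditions: q(0) = 2862/15625 + C1 = -2 and q'(0) = -86/625 + 3*C2 + 4*C1 = -3. Solving gives C1 = -34112/15625, C2 = 91723/46875.

q = 2862/15625 - 86*t/625 + 4*t**2/25 - 34112*cos(3*t)*exp(4*t)/15625 + 91723*exp(4*t)*sin(3*t)/46875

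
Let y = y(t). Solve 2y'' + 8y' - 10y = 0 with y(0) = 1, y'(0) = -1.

y = exp(-5*t)/3 + 2*exp(t)/3

Divide through by 2: y'' + 4y' - 5y = 0.
Characteristic equation r² + 4r - 5 = 0 factors as (r - 1)(r + 5) = 0, so r = 1, -5.
Hence y_h = C1*exp(t) + C2*exp(-5*t).
Apply the initial conditions: y(0) = C1 + C2 = 1 and y'(0) = C1 - 5*C2 = -1. Solving gives C1 = 2/3, C2 = 1/3.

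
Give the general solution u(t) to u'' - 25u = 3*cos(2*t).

u = -3*cos(2*t)/29 + C1*exp(-5*t) + C2*exp(5*t)

Characteristic equation r² - 25 = 0 factors as (r + 5)(r - 5) = 0, so r = -5, 5.
Hence u_h = C1*exp(-5*t) + C2*exp(5*t).
Try u_p = A*cos(2*t) + B*sin(2*t). Substituting and equating the coefficients of cos(2t) and sin(2t) gives A = -3/29, B = 0, so u_p = -3*cos(2*t)/29.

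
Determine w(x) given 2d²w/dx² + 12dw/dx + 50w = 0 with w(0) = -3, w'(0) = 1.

w = -3*cos(4*x)*exp(-3*x) - 2*exp(-3*x)*sin(4*x)

Divide through by 2: w'' + 6w' + 25w = 0.
Characteristic equation r² + 6r + 25 = 0 has discriminant (6)² - 4·(25) = -64 < 0, so r = -3 ± 4i.
Hence w_h = C1*cos(4*x)*exp(-3*x) + C2*exp(-3*x)*sin(4*x).
Apply the initial conditions: w(0) = C1 = -3 and w'(0) = -3*C1 + 4*C2 = 1. Solving gives C1 = -3, C2 = -2.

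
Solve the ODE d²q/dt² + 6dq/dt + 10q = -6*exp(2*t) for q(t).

q = -3*exp(2*t)/13 + C1*cos(t)*exp(-3*t) + C2*exp(-3*t)*sin(t)

Characteristic equation r² + 6r + 10 = 0 has discriminant (6)² - 4·(10) = -4 < 0, so r = -3 ± i.
Hence q_h = C1*cos(t)*exp(-3*t) + C2*exp(-3*t)*sin(t).
Try q_p = A*exp(2*t). Substituting into the equation and dividing by exp(2*t) gives A = -3/13, so q_p = -3*exp(2*t)/13.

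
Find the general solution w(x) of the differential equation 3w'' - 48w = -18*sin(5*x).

w = 6*sin(5*x)/41 + C1*exp(-4*x) + C2*exp(4*x)

Divide through by 3: w'' - 16w = -6*sin(5*x).
Characteristic equation r² - 16 = 0 factors as (r + 4)(r - 4) = 0, so r = -4, 4.
Hence w_h = C1*exp(-4*x) + C2*exp(4*x).
Try w_p = A*cos(5*x) + B*sin(5*x). Substituting and equating the coefficients of cos(5x) and sin(5x) gives A = 0, B = 6/41, so w_p = 6*sin(5*x)/41.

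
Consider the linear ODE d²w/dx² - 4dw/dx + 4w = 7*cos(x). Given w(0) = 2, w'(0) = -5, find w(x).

w = -28*sin(x)/25 + 21*cos(x)/25 + 29*exp(2*x)/25 - 31*x*exp(2*x)/5

Characteristic equation r² - 4r + 4 = 0 has discriminant (-4)² - 4·(4) = 0, so r = 2 is a repeated root.
Hence w_h = (C1 + C2*x)*exp(2*x).
Try w_p = A*cos(x) + B*sin(x). Substituting and equating the coefficients of cos(x) and sin(x) gives A = 21/25, B = -28/25, so w_p = -28*sin(x)/25 + 21*cos(x)/25.
General solution: w = -28*sin(x)/25 + 21*cos(x)/25 + C1*exp(2*x) + C2*x*exp(2*x).
Apply the initial conditions: w(0) = 21/25 + C1 = 2 and w'(0) = -28/25 + C2 + 2*C1 = -5. Solving gives C1 = 29/25, C2 = -31/5.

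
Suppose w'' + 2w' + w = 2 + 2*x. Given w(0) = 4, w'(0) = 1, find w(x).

Characteristic equation r² + 2r + 1 = 0 has discriminant (2)² - 4·(1) = 0, so r = -1 is a repeated root.
Hence w_h = (C1 + C2*x)*exp(-x).
For the particular solution try w_p = A0 + A1*x. Substituting and matching coefficients of each power of x gives A0 = -2, A1 = 2, so w_p = -2 + 2*x.
General solution: w = -2 + 2*x + C1*exp(-x) + C2*x*exp(-x).
Apply the initial conditions: w(0) = -2 + C1 = 4 and w'(0) = 2 + C2 - C1 = 1. Solving gives C1 = 6, C2 = 5.

w = -2 + 2*x + 6*exp(-x) + 5*x*exp(-x)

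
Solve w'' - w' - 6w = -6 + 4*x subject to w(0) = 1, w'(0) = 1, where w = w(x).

w = 10/9 - 2*x/3 - 2*exp(-2*x)/5 + 13*exp(3*x)/45

Characteristic equation r² - r - 6 = 0 factors as (r - 3)(r + 2) = 0, so r = 3, -2.
Hence w_h = C1*exp(3*x) + C2*exp(-2*x).
For the particular solution try w_p = A0 + A1*x. Substituting and matching coefficients of each power of x gives A0 = 10/9, A1 = -2/3, so w_p = 10/9 - 2*x/3.
General solution: w = 10/9 - 2*x/3 + C1*exp(3*x) + C2*exp(-2*x).
Apply the initial conditions: w(0) = 10/9 + C1 + C2 = 1 and w'(0) = -2/3 - 2*C2 + 3*C1 = 1. Solving gives C1 = 13/45, C2 = -2/5.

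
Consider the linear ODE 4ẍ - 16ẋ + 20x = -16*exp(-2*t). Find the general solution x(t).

x = -4*exp(-2*t)/17 + C1*cos(t)*exp(2*t) + C2*exp(2*t)*sin(t)

Divide through by 4: x'' - 4x' + 5x = -4*exp(-2*t).
Characteristic equation r² - 4r + 5 = 0 has discriminant (-4)² - 4·(5) = -4 < 0, so r = 2 ± i.
Hence x_h = C1*cos(t)*exp(2*t) + C2*exp(2*t)*sin(t).
Try x_p = A*exp(-2*t). Substituting into the equation and dividing by exp(-2*t) gives A = -4/17, so x_p = -4*exp(-2*t)/17.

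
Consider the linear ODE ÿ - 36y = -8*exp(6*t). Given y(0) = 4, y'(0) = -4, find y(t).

Characteristic equation r² - 36 = 0 factors as (r - 6)(r + 6) = 0, so r = 6, -6.
Hence y_h = C1*exp(6*t) + C2*exp(-6*t).
Since exp(6*t) solves the homogeneous equation (r = 6 is a root of multiplicity 1), multiply the trial by t. Try y_p = A*t*exp(6*t). Substituting into the equation and dividing by exp(6*t) gives A = -2/3, so y_p = -2*t*exp(6*t)/3.
General solution: y = C1*exp(6*t) + C2*exp(-6*t) - 2*t*exp(6*t)/3.
Apply the initial conditions: y(0) = C1 + C2 = 4 and y'(0) = -2/3 - 6*C2 + 6*C1 = -4. Solving gives C1 = 31/18, C2 = 41/18.

y = 31*exp(6*t)/18 + 41*exp(-6*t)/18 - 2*t*exp(6*t)/3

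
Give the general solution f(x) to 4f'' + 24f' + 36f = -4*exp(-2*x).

f = -exp(-2*x) + C1*exp(-3*x) + C2*x*exp(-3*x)

Divide through by 4: f'' + 6f' + 9f = -exp(-2*x).
Characteristic equation r² + 6r + 9 = 0 has discriminant (6)² - 4·(9) = 0, so r = -3 is a repeated root.
Hence f_h = (C1 + C2*x)*exp(-3*x).
Try f_p = A*exp(-2*x). Substituting into the equation and dividing by exp(-2*x) gives A = -1, so f_p = -exp(-2*x).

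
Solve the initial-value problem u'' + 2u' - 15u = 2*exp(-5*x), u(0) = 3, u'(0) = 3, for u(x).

u = 23*exp(-5*x)/32 + 73*exp(3*x)/32 - x*exp(-5*x)/4

Characteristic equation r² + 2r - 15 = 0 factors as (r - 3)(r + 5) = 0, so r = 3, -5.
Hence u_h = C1*exp(3*x) + C2*exp(-5*x).
Since exp(-5*x) solves the homogeneous equation (r = -5 is a root of multiplicity 1), multiply the trial by x. Try u_p = A*x*exp(-5*x). Substituting into the equation and dividing by exp(-5*x) gives A = -1/4, so u_p = -x*exp(-5*x)/4.
General solution: u = C1*exp(3*x) + C2*exp(-5*x) - x*exp(-5*x)/4.
Apply the initial conditions: u(0) = C1 + C2 = 3 and u'(0) = -1/4 - 5*C2 + 3*C1 = 3. Solving gives C1 = 73/32, C2 = 23/32.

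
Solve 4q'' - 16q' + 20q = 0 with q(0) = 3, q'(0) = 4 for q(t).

q = -2*exp(2*t)*sin(t) + 3*cos(t)*exp(2*t)

Divide through by 4: q'' - 4q' + 5q = 0.
Characteristic equation r² - 4r + 5 = 0 has discriminant (-4)² - 4·(5) = -4 < 0, so r = 2 ± i.
Hence q_h = C1*cos(t)*exp(2*t) + C2*exp(2*t)*sin(t).
Apply the initial conditions: q(0) = C1 = 3 and q'(0) = C2 + 2*C1 = 4. Solving gives C1 = 3, C2 = -2.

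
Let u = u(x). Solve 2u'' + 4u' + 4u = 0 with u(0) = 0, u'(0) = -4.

u = -4*exp(-x)*sin(x)

Divide through by 2: u'' + 2u' + 2u = 0.
Characteristic equation r² + 2r + 2 = 0 has discriminant (2)² - 4·(2) = -4 < 0, so r = -1 ± i.
Hence u_h = C1*cos(x)*exp(-x) + C2*exp(-x)*sin(x).
Apply the initial conditions: u(0) = C1 = 0 and u'(0) = C2 - C1 = -4. Solving gives C1 = 0, C2 = -4.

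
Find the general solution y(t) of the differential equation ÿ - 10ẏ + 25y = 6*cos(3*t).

y = -45*sin(3*t)/289 + 24*cos(3*t)/289 + C1*exp(5*t) + C2*t*exp(5*t)

Characteristic equation r² - 10r + 25 = 0 has discriminant (-10)² - 4·(25) = 0, so r = 5 is a repeated root.
Hence y_h = (C1 + C2*t)*exp(5*t).
Try y_p = A*cos(3*t) + B*sin(3*t). Substituting and equating the coefficients of cos(3t) and sin(3t) gives A = 24/289, B = -45/289, so y_p = -45*sin(3*t)/289 + 24*cos(3*t)/289.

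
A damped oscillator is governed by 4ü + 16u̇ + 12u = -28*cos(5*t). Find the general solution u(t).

Divide through by 4: u'' + 4u' + 3u = -7*cos(5*t).
Characteristic equation r² + 4r + 3 = 0 factors as (r + 1)(r + 3) = 0, so r = -1, -3.
Hence u_h = C1*exp(-t) + C2*exp(-3*t).
Try u_p = A*cos(5*t) + B*sin(5*t). Substituting and equating the coefficients of cos(5t) and sin(5t) gives A = 77/442, B = -35/221, so u_p = -35*sin(5*t)/221 + 77*cos(5*t)/442.

u = -35*sin(5*t)/221 + 77*cos(5*t)/442 + C1*exp(-t) + C2*exp(-3*t)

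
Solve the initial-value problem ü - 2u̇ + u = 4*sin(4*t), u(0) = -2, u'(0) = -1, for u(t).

u = -610*exp(t)/289 - 60*sin(4*t)/289 + 32*cos(4*t)/289 + 33*t*exp(t)/17

Characteristic equation r² - 2r + 1 = 0 has discriminant (-2)² - 4·(1) = 0, so r = 1 is a repeated root.
Hence u_h = (C1 + C2*t)*exp(t).
Try u_p = A*cos(4*t) + B*sin(4*t). Substituting and equating the coefficients of cos(4t) and sin(4t) gives A = 32/289, B = -60/289, so u_p = -60*sin(4*t)/289 + 32*cos(4*t)/289.
General solution: u = -60*sin(4*t)/289 + 32*cos(4*t)/289 + C1*exp(t) + C2*t*exp(t).
Apply the initial conditions: u(0) = 32/289 + C1 = -2 and u'(0) = -240/289 + C1 + C2 = -1. Solving gives C1 = -610/289, C2 = 33/17.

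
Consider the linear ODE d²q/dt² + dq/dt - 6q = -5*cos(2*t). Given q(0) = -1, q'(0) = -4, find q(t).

q = -33*exp(2*t)/20 - 5*sin(2*t)/52 + 11*exp(-3*t)/65 + 25*cos(2*t)/52

Characteristic equation r² + r - 6 = 0 factors as (r - 2)(r + 3) = 0, so r = 2, -3.
Hence q_h = C1*exp(2*t) + C2*exp(-3*t).
Try q_p = A*cos(2*t) + B*sin(2*t). Substituting and equating the coefficients of cos(2t) and sin(2t) gives A = 25/52, B = -5/52, so q_p = -5*sin(2*t)/52 + 25*cos(2*t)/52.
General solution: q = -5*sin(2*t)/52 + 25*cos(2*t)/52 + C1*exp(2*t) + C2*exp(-3*t).
Apply the initial conditions: q(0) = 25/52 + C1 + C2 = -1 and q'(0) = -5/26 - 3*C2 + 2*C1 = -4. Solving gives C1 = -33/20, C2 = 11/65.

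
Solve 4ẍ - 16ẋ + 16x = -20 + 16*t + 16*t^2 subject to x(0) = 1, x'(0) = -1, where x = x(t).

Divide through by 4: x'' - 4x' + 4x = -5 + 4*t + 4*t^2.
Characteristic equation r² - 4r + 4 = 0 has discriminant (-4)² - 4·(4) = 0, so r = 2 is a repeated root.
Hence x_h = (C1 + C2*t)*exp(2*t).
For the particular solution try x_p = A0 + A1*t + A2*t^2. Substituting and matching coefficients of each power of t gives A0 = 5/4, A1 = 3, A2 = 1, so x_p = 5/4 + t^2 + 3*t.
General solution: x = 5/4 + t^2 + 3*t + C1*exp(2*t) + C2*t*exp(2*t).
Apply the initial conditions: x(0) = 5/4 + C1 = 1 and x'(0) = 3 + C2 + 2*C1 = -1. Solving gives C1 = -1/4, C2 = -7/2.

x = 5/4 + t**2 + 3*t - exp(2*t)/4 - 7*t*exp(2*t)/2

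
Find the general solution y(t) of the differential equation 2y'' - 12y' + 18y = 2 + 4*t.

y = 7/27 + 2*t/9 + C1*exp(3*t) + C2*t*exp(3*t)

Divide through by 2: y'' - 6y' + 9y = 1 + 2*t.
Characteristic equation r² - 6r + 9 = 0 has discriminant (-6)² - 4·(9) = 0, so r = 3 is a repeated root.
Hence y_h = (C1 + C2*t)*exp(3*t).
For the particular solution try y_p = A0 + A1*t. Substituting and matching coefficients of each power of t gives A0 = 7/27, A1 = 2/9, so y_p = 7/27 + 2*t/9.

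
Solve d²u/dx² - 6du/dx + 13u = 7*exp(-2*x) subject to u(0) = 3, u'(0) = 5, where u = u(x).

u = 7*exp(-2*x)/29 - 81*exp(3*x)*sin(2*x)/58 + 80*cos(2*x)*exp(3*x)/29

Characteristic equation r² - 6r + 13 = 0 has discriminant (-6)² - 4·(13) = -16 < 0, so r = 3 ± 2i.
Hence u_h = C1*cos(2*x)*exp(3*x) + C2*exp(3*x)*sin(2*x).
Try u_p = A*exp(-2*x). Substituting into the equation and dividing by exp(-2*x) gives A = 7/29, so u_p = 7*exp(-2*x)/29.
General solution: u = 7*exp(-2*x)/29 + C1*cos(2*x)*exp(3*x) + C2*exp(3*x)*sin(2*x).
Apply the initial conditions: u(0) = 7/29 + C1 = 3 and u'(0) = -14/29 + 2*C2 + 3*C1 = 5. Solving gives C1 = 80/29, C2 = -81/58.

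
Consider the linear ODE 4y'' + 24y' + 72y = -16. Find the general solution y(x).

y = -2/9 + C1*cos(3*x)*exp(-3*x) + C2*exp(-3*x)*sin(3*x)

Divide through by 4: y'' + 6y' + 18y = -4.
Characteristic equation r² + 6r + 18 = 0 has discriminant (6)² - 4·(18) = -36 < 0, so r = -3 ± 3i.
Hence y_h = C1*cos(3*x)*exp(-3*x) + C2*exp(-3*x)*sin(3*x).
For the particular solution try y_p = A0. Substituting and matching coefficients of each power of x gives A0 = -2/9, so y_p = -2/9.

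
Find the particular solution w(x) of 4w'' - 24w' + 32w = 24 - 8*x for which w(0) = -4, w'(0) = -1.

Divide through by 4: w'' - 6w' + 8w = 6 - 2*x.
Characteristic equation r² - 6r + 8 = 0 factors as (r - 2)(r - 4) = 0, so r = 2, 4.
Hence w_h = C1*exp(2*x) + C2*exp(4*x).
For the particular solution try w_p = A0 + A1*x. Substituting and matching coefficients of each power of x gives A0 = 9/16, A1 = -1/4, so w_p = 9/16 - x/4.
General solution: w = 9/16 - x/4 + C1*exp(2*x) + C2*exp(4*x).
Apply the initial conditions: w(0) = 9/16 + C1 + C2 = -4 and w'(0) = -1/4 + 2*C1 + 4*C2 = -1. Solving gives C1 = -35/4, C2 = 67/16.

w = 9/16 - 35*exp(2*x)/4 - x/4 + 67*exp(4*x)/16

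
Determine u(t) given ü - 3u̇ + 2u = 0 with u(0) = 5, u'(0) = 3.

Characteristic equation r² - 3r + 2 = 0 factors as (r - 2)(r - 1) = 0, so r = 2, 1.
Hence u_h = C1*exp(2*t) + C2*exp(t).
Apply the initial conditions: u(0) = C1 + C2 = 5 and u'(0) = C2 + 2*C1 = 3. Solving gives C1 = -2, C2 = 7.

u = -2*exp(2*t) + 7*exp(t)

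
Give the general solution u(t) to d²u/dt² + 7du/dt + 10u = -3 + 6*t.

u = -18/25 + 3*t/5 + C1*exp(-2*t) + C2*exp(-5*t)

Characteristic equation r² + 7r + 10 = 0 factors as (r + 2)(r + 5) = 0, so r = -2, -5.
Hence u_h = C1*exp(-2*t) + C2*exp(-5*t).
For the particular solution try u_p = A0 + A1*t. Substituting and matching coefficients of each power of t gives A0 = -18/25, A1 = 3/5, so u_p = -18/25 + 3*t/5.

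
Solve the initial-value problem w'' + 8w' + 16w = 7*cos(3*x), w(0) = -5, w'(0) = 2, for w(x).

Characteristic equation r² + 8r + 16 = 0 has discriminant (8)² - 4·(16) = 0, so r = -4 is a repeated root.
Hence w_h = (C1 + C2*x)*exp(-4*x).
Try w_p = A*cos(3*x) + B*sin(3*x). Substituting and equating the coefficients of cos(3x) and sin(3x) gives A = 49/625, B = 168/625, so w_p = 49*cos(3*x)/625 + 168*sin(3*x)/625.
General solution: w = 49*cos(3*x)/625 + 168*sin(3*x)/625 + C1*exp(-4*x) + C2*x*exp(-4*x).
Apply the initial conditions: w(0) = 49/625 + C1 = -5 and w'(0) = 504/625 + C2 - 4*C1 = 2. Solving gives C1 = -3174/625, C2 = -478/25.

w = -3174*exp(-4*x)/625 + 49*cos(3*x)/625 + 168*sin(3*x)/625 - 478*x*exp(-4*x)/25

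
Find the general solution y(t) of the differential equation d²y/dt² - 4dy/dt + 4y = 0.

Characteristic equation r² - 4r + 4 = 0 has discriminant (-4)² - 4·(4) = 0, so r = 2 is a repeated root.
Hence y_h = (C1 + C2*t)*exp(2*t).

y = C1*exp(2*t) + C2*t*exp(2*t)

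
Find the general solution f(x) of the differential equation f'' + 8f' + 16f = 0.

f = C1*exp(-4*x) + C2*x*exp(-4*x)

Characteristic equation r² + 8r + 16 = 0 has discriminant (8)² - 4·(16) = 0, so r = -4 is a repeated root.
Hence f_h = (C1 + C2*x)*exp(-4*x).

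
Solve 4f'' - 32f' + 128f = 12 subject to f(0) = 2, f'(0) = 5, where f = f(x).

f = 3/32 - 21*exp(4*x)*sin(4*x)/32 + 61*cos(4*x)*exp(4*x)/32

Divide through by 4: f'' - 8f' + 32f = 3.
Characteristic equation r² - 8r + 32 = 0 has discriminant (-8)² - 4·(32) = -64 < 0, so r = 4 ± 4i.
Hence f_h = C1*cos(4*x)*exp(4*x) + C2*exp(4*x)*sin(4*x).
For the particular solution try f_p = A0. Substituting and matching coefficients of each power of x gives A0 = 3/32, so f_p = 3/32.
General solution: f = 3/32 + C1*cos(4*x)*exp(4*x) + C2*exp(4*x)*sin(4*x).
Apply the initial conditions: f(0) = 3/32 + C1 = 2 and f'(0) = 4*C1 + 4*C2 = 5. Solving gives C1 = 61/32, C2 = -21/32.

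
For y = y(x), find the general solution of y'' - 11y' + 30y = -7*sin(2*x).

Characteristic equation r² - 11r + 30 = 0 factors as (r - 5)(r - 6) = 0, so r = 5, 6.
Hence y_h = C1*exp(5*x) + C2*exp(6*x).
Try y_p = A*cos(2*x) + B*sin(2*x). Substituting and equating the coefficients of cos(2x) and sin(2x) gives A = -77/580, B = -91/580, so y_p = -91*sin(2*x)/580 - 77*cos(2*x)/580.

y = -91*sin(2*x)/580 - 77*cos(2*x)/580 + C1*exp(5*x) + C2*exp(6*x)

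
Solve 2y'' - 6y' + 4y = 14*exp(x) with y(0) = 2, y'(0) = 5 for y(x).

Divide through by 2: y'' - 3y' + 2y = 7*exp(x).
Characteristic equation r² - 3r + 2 = 0 factors as (r - 2)(r - 1) = 0, so r = 2, 1.
Hence y_h = C1*exp(2*x) + C2*exp(x).
Since exp(x) solves the homogeneous equation (r = 1 is a root of multiplicity 1), multiply the trial by x. Try y_p = A*x*exp(x). Substituting into the equation and dividing by exp(x) gives A = -7, so y_p = -7*x*exp(x).
General solution: y = C1*exp(2*x) + C2*exp(x) - 7*x*exp(x).
Apply the initial conditions: y(0) = C1 + C2 = 2 and y'(0) = -7 + C2 + 2*C1 = 5. Solving gives C1 = 10, C2 = -8.

y = -8*exp(x) + 10*exp(2*x) - 7*x*exp(x)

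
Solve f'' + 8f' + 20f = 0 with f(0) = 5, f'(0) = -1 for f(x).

Characteristic equation r² + 8r + 20 = 0 has discriminant (8)² - 4·(20) = -16 < 0, so r = -4 ± 2i.
Hence f_h = C1*cos(2*x)*exp(-4*x) + C2*exp(-4*x)*sin(2*x).
Apply the initial conditions: f(0) = C1 = 5 and f'(0) = -4*C1 + 2*C2 = -1. Solving gives C1 = 5, C2 = 19/2.

f = 5*cos(2*x)*exp(-4*x) + 19*exp(-4*x)*sin(2*x)/2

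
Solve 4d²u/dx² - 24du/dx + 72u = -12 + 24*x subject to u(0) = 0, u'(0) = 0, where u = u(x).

Divide through by 4: u'' - 6u' + 18u = -3 + 6*x.
Characteristic equation r² - 6r + 18 = 0 has discriminant (-6)² - 4·(18) = -36 < 0, so r = 3 ± 3i.
Hence u_h = C1*cos(3*x)*exp(3*x) + C2*exp(3*x)*sin(3*x).
For the particular solution try u_p = A0 + A1*x. Substituting and matching coefficients of each power of x gives A0 = -1/18, A1 = 1/3, so u_p = -1/18 + x/3.
General solution: u = -1/18 + x/3 + C1*cos(3*x)*exp(3*x) + C2*exp(3*x)*sin(3*x).
Apply the initial conditions: u(0) = -1/18 + C1 = 0 and u'(0) = 1/3 + 3*C1 + 3*C2 = 0. Solving gives C1 = 1/18, C2 = -1/6.

u = -1/18 + x/3 - exp(3*x)*sin(3*x)/6 + cos(3*x)*exp(3*x)/18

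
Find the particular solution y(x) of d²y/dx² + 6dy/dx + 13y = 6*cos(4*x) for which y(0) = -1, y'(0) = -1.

y = -2*cos(4*x)/65 + 16*sin(4*x)/65 - 159*exp(-3*x)*sin(2*x)/65 - 63*cos(2*x)*exp(-3*x)/65

Characteristic equation r² + 6r + 13 = 0 has discriminant (6)² - 4·(13) = -16 < 0, so r = -3 ± 2i.
Hence y_h = C1*cos(2*x)*exp(-3*x) + C2*exp(-3*x)*sin(2*x).
Try y_p = A*cos(4*x) + B*sin(4*x). Substituting and equating the coefficients of cos(4x) and sin(4x) gives A = -2/65, B = 16/65, so y_p = -2*cos(4*x)/65 + 16*sin(4*x)/65.
General solution: y = -2*cos(4*x)/65 + 16*sin(4*x)/65 + C1*cos(2*x)*exp(-3*x) + C2*exp(-3*x)*sin(2*x).
Apply the initial conditions: y(0) = -2/65 + C1 = -1 and y'(0) = 64/65 - 3*C1 + 2*C2 = -1. Solving gives C1 = -63/65, C2 = -159/65.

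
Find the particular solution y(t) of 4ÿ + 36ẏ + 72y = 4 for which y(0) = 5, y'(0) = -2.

Divide through by 4: y'' + 9y' + 18y = 1.
Characteristic equation r² + 9r + 18 = 0 factors as (r + 6)(r + 3) = 0, so r = -6, -3.
Hence y_h = C1*exp(-6*t) + C2*exp(-3*t).
For the particular solution try y_p = A0. Substituting and matching coefficients of each power of t gives A0 = 1/18, so y_p = 1/18.
General solution: y = 1/18 + C1*exp(-6*t) + C2*exp(-3*t).
Apply the initial conditions: y(0) = 1/18 + C1 + C2 = 5 and y'(0) = -6*C1 - 3*C2 = -2. Solving gives C1 = -77/18, C2 = 83/9.

y = 1/18 - 77*exp(-6*t)/18 + 83*exp(-3*t)/9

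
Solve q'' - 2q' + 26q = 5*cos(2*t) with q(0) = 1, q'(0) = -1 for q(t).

Characteristic equation r² - 2r + 26 = 0 has discriminant (-2)² - 4·(26) = -100 < 0, so r = 1 ± 5i.
Hence q_h = C1*cos(5*t)*exp(t) + C2*exp(t)*sin(5*t).
Try q_p = A*cos(2*t) + B*sin(2*t). Substituting and equating the coefficients of cos(2t) and sin(2t) gives A = 11/50, B = -1/25, so q_p = -sin(2*t)/25 + 11*cos(2*t)/50.
General solution: q = -sin(2*t)/25 + 11*cos(2*t)/50 + C1*cos(5*t)*exp(t) + C2*exp(t)*sin(5*t).
Apply the initial conditions: q(0) = 11/50 + C1 = 1 and q'(0) = -2/25 + C1 + 5*C2 = -1. Solving gives C1 = 39/50, C2 = -17/50.

q = -sin(2*t)/25 + 11*cos(2*t)/50 - 17*exp(t)*sin(5*t)/50 + 39*cos(5*t)*exp(t)/50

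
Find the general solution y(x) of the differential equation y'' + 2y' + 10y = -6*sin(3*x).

y = -6*sin(3*x)/37 + 36*cos(3*x)/37 + C1*cos(3*x)*exp(-x) + C2*exp(-x)*sin(3*x)

Characteristic equation r² + 2r + 10 = 0 has discriminant (2)² - 4·(10) = -36 < 0, so r = -1 ± 3i.
Hence y_h = C1*cos(3*x)*exp(-x) + C2*exp(-x)*sin(3*x).
Try y_p = A*cos(3*x) + B*sin(3*x). Substituting and equating the coefficients of cos(3x) and sin(3x) gives A = 36/37, B = -6/37, so y_p = -6*sin(3*x)/37 + 36*cos(3*x)/37.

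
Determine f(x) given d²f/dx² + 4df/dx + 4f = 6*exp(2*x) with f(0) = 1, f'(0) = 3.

Characteristic equation r² + 4r + 4 = 0 has discriminant (4)² - 4·(4) = 0, so r = -2 is a repeated root.
Hence f_h = (C1 + C2*x)*exp(-2*x).
Try f_p = A*exp(2*x). Substituting into the equation and dividing by exp(2*x) gives A = 3/8, so f_p = 3*exp(2*x)/8.
General solution: f = 3*exp(2*x)/8 + C1*exp(-2*x) + C2*x*exp(-2*x).
Apply the initial conditions: f(0) = 3/8 + C1 = 1 and f'(0) = 3/4 + C2 - 2*C1 = 3. Solving gives C1 = 5/8, C2 = 7/2.

f = 3*exp(2*x)/8 + 5*exp(-2*x)/8 + 7*x*exp(-2*x)/2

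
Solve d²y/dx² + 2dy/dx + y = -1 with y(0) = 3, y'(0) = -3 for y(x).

Characteristic equation r² + 2r + 1 = 0 has discriminant (2)² - 4·(1) = 0, so r = -1 is a repeated root.
Hence y_h = (C1 + C2*x)*exp(-x).
For the particular solution try y_p = A0. Substituting and matching coefficients of each power of x gives A0 = -1, so y_p = -1.
General solution: y = -1 + C1*exp(-x) + C2*x*exp(-x).
Apply the initial conditions: y(0) = -1 + C1 = 3 and y'(0) = C2 - C1 = -3. Solving gives C1 = 4, C2 = 1.

y = -1 + 4*exp(-x) + x*exp(-x)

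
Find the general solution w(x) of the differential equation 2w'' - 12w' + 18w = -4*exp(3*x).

Divide through by 2: w'' - 6w' + 9w = -2*exp(3*x).
Characteristic equation r² - 6r + 9 = 0 has discriminant (-6)² - 4·(9) = 0, so r = 3 is a repeated root.
Hence w_h = (C1 + C2*x)*exp(3*x).
Since exp(3*x) solves the homogeneous equation (r = 3 is a root of multiplicity 2), multiply the trial by x^2. Try w_p = A*x^2*exp(3*x). Substituting into the equation and dividing by exp(3*x) gives A = -1, so w_p = -x^2*exp(3*x).

w = C1*exp(3*x) - x**2*exp(3*x) + C2*x*exp(3*x)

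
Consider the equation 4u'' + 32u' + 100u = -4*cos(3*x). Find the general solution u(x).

Divide through by 4: u'' + 8u' + 25u = -cos(3*x).
Characteristic equation r² + 8r + 25 = 0 has discriminant (8)² - 4·(25) = -36 < 0, so r = -4 ± 3i.
Hence u_h = C1*cos(3*x)*exp(-4*x) + C2*exp(-4*x)*sin(3*x).
Try u_p = A*cos(3*x) + B*sin(3*x). Substituting and equating the coefficients of cos(3x) and sin(3x) gives A = -1/52, B = -3/104, so u_p = -3*sin(3*x)/104 - cos(3*x)/52.

u = -3*sin(3*x)/104 - cos(3*x)/52 + C1*cos(3*x)*exp(-4*x) + C2*exp(-4*x)*sin(3*x)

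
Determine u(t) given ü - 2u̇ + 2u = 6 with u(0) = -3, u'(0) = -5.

u = 3 + exp(t)*sin(t) - 6*cos(t)*exp(t)

Characteristic equation r² - 2r + 2 = 0 has discriminant (-2)² - 4·(2) = -4 < 0, so r = 1 ± i.
Hence u_h = C1*cos(t)*exp(t) + C2*exp(t)*sin(t).
For the particular solution try u_p = A0. Substituting and matching coefficients of each power of t gives A0 = 3, so u_p = 3.
General solution: u = 3 + C1*cos(t)*exp(t) + C2*exp(t)*sin(t).
Apply the initial conditions: u(0) = 3 + C1 = -3 and u'(0) = C1 + C2 = -5. Solving gives C1 = -6, C2 = 1.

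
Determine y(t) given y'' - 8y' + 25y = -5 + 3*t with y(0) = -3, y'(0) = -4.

Characteristic equation r² - 8r + 25 = 0 has discriminant (-8)² - 4·(25) = -36 < 0, so r = 4 ± 3i.
Hence y_h = C1*cos(3*t)*exp(4*t) + C2*exp(4*t)*sin(3*t).
For the particular solution try y_p = A0 + A1*t. Substituting and matching coefficients of each power of t gives A0 = -101/625, A1 = 3/25, so y_p = -101/625 + 3*t/25.
General solution: y = -101/625 + 3*t/25 + C1*cos(3*t)*exp(4*t) + C2*exp(4*t)*sin(3*t).
Apply the initial conditions: y(0) = -101/625 + C1 = -3 and y'(0) = 3/25 + 3*C2 + 4*C1 = -4. Solving gives C1 = -1774/625, C2 = 1507/625.

y = -101/625 + 3*t/25 - 1774*cos(3*t)*exp(4*t)/625 + 1507*exp(4*t)*sin(3*t)/625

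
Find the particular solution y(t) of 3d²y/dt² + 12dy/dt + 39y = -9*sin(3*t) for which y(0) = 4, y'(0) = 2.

Divide through by 3: y'' + 4y' + 13y = -3*sin(3*t).
Characteristic equation r² + 4r + 13 = 0 has discriminant (4)² - 4·(13) = -36 < 0, so r = -2 ± 3i.
Hence y_h = C1*cos(3*t)*exp(-2*t) + C2*exp(-2*t)*sin(3*t).
Try y_p = A*cos(3*t) + B*sin(3*t). Substituting and equating the coefficients of cos(3t) and sin(3t) gives A = 9/40, B = -3/40, so y_p = -3*sin(3*t)/40 + 9*cos(3*t)/40.
General solution: y = -3*sin(3*t)/40 + 9*cos(3*t)/40 + C1*cos(3*t)*exp(-2*t) + C2*exp(-2*t)*sin(3*t).
Apply the initial conditions: y(0) = 9/40 + C1 = 4 and y'(0) = -9/40 - 2*C1 + 3*C2 = 2. Solving gives C1 = 151/40, C2 = 391/120.

y = -3*sin(3*t)/40 + 9*cos(3*t)/40 + 151*cos(3*t)*exp(-2*t)/40 + 391*exp(-2*t)*sin(3*t)/120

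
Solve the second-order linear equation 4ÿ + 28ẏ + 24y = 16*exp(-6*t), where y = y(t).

Divide through by 4: y'' + 7y' + 6y = 4*exp(-6*t).
Characteristic equation r² + 7r + 6 = 0 factors as (r + 1)(r + 6) = 0, so r = -1, -6.
Hence y_h = C1*exp(-t) + C2*exp(-6*t).
Since exp(-6*t) solves the homogeneous equation (r = -6 is a root of multiplicity 1), multiply the trial by t. Try y_p = A*t*exp(-6*t). Substituting into the equation and dividing by exp(-6*t) gives A = -4/5, so y_p = -4*t*exp(-6*t)/5.

y = C1*exp(-t) + C2*exp(-6*t) - 4*t*exp(-6*t)/5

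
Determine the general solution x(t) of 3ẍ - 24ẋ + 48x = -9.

Divide through by 3: x'' - 8x' + 16x = -3.
Characteristic equation r² - 8r + 16 = 0 has discriminant (-8)² - 4·(16) = 0, so r = 4 is a repeated root.
Hence x_h = (C1 + C2*t)*exp(4*t).
For the particular solution try x_p = A0. Substituting and matching coefficients of each power of t gives A0 = -3/16, so x_p = -3/16.

x = -3/16 + C1*exp(4*t) + C2*t*exp(4*t)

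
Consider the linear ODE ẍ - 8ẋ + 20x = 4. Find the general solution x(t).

Characteristic equation r² - 8r + 20 = 0 has discriminant (-8)² - 4·(20) = -16 < 0, so r = 4 ± 2i.
Hence x_h = C1*cos(2*t)*exp(4*t) + C2*exp(4*t)*sin(2*t).
For the particular solution try x_p = A0. Substituting and matching coefficients of each power of t gives A0 = 1/5, so x_p = 1/5.

x = 1/5 + C1*cos(2*t)*exp(4*t) + C2*exp(4*t)*sin(2*t)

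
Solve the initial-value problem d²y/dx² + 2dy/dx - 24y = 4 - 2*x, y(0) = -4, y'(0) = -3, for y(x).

y = -23/144 - 221*exp(-6*x)/180 - 209*exp(4*x)/80 + x/12

Characteristic equation r² + 2r - 24 = 0 factors as (r + 6)(r - 4) = 0, so r = -6, 4.
Hence y_h = C1*exp(-6*x) + C2*exp(4*x).
For the particular solution try y_p = A0 + A1*x. Substituting and matching coefficients of each power of x gives A0 = -23/144, A1 = 1/12, so y_p = -23/144 + x/12.
General solution: y = -23/144 + x/12 + C1*exp(-6*x) + C2*exp(4*x).
Apply the initial conditions: y(0) = -23/144 + C1 + C2 = -4 and y'(0) = 1/12 - 6*C1 + 4*C2 = -3. Solving gives C1 = -221/180, C2 = -209/80.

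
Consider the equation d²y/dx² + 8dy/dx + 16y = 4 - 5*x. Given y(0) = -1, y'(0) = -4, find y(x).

y = 13/32 - 45*exp(-4*x)/32 - 5*x/16 - 149*x*exp(-4*x)/16

Characteristic equation r² + 8r + 16 = 0 has discriminant (8)² - 4·(16) = 0, so r = -4 is a repeated root.
Hence y_h = (C1 + C2*x)*exp(-4*x).
For the particular solution try y_p = A0 + A1*x. Substituting and matching coefficients of each power of x gives A0 = 13/32, A1 = -5/16, so y_p = 13/32 - 5*x/16.
General solution: y = 13/32 - 5*x/16 + C1*exp(-4*x) + C2*x*exp(-4*x).
Apply the initial conditions: y(0) = 13/32 + C1 = -1 and y'(0) = -5/16 + C2 - 4*C1 = -4. Solving gives C1 = -45/32, C2 = -149/16.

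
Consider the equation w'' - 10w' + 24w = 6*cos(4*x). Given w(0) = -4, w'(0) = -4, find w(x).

w = -83*exp(4*x)/8 - 15*sin(4*x)/104 + 3*cos(4*x)/104 + 165*exp(6*x)/26

Characteristic equation r² - 10r + 24 = 0 factors as (r - 6)(r - 4) = 0, so r = 6, 4.
Hence w_h = C1*exp(6*x) + C2*exp(4*x).
Try w_p = A*cos(4*x) + B*sin(4*x). Substituting and equating the coefficients of cos(4x) and sin(4x) gives A = 3/104, B = -15/104, so w_p = -15*sin(4*x)/104 + 3*cos(4*x)/104.
General solution: w = -15*sin(4*x)/104 + 3*cos(4*x)/104 + C1*exp(6*x) + C2*exp(4*x).
Apply the initial conditions: w(0) = 3/104 + C1 + C2 = -4 and w'(0) = -15/26 + 4*C2 + 6*C1 = -4. Solving gives C1 = 165/26, C2 = -83/8.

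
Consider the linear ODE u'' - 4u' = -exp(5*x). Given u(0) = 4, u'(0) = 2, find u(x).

Characteristic equation r² - 4r = 0 factors as (r - 4)r = 0, so r = 4, 0.
Hence u_h = C1*exp(4*x) + C2.
Try u_p = A*exp(5*x). Substituting into the equation and dividing by exp(5*x) gives A = -1/5, so u_p = -exp(5*x)/5.
General solution: u = C2 - exp(5*x)/5 + C1*exp(4*x).
Apply the initial conditions: u(0) = -1/5 + C1 + C2 = 4 and u'(0) = -1 + 4*C1 = 2. Solving gives C1 = 3/4, C2 = 69/20.

u = 69/20 - exp(5*x)/5 + 3*exp(4*x)/4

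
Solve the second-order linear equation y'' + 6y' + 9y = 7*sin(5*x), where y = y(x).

y = -105*cos(5*x)/578 - 28*sin(5*x)/289 + C1*exp(-3*x) + C2*x*exp(-3*x)

Characteristic equation r² + 6r + 9 = 0 has discriminant (6)² - 4·(9) = 0, so r = -3 is a repeated root.
Hence y_h = (C1 + C2*x)*exp(-3*x).
Try y_p = A*cos(5*x) + B*sin(5*x). Substituting and equating the coefficients of cos(5x) and sin(5x) gives A = -105/578, B = -28/289, so y_p = -105*cos(5*x)/578 - 28*sin(5*x)/289.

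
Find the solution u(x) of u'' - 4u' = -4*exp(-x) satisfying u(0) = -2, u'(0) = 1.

u = -5/4 - 4*exp(-x)/5 + exp(4*x)/20

Characteristic equation r² - 4r = 0 factors as (r - 4)r = 0, so r = 4, 0.
Hence u_h = C1*exp(4*x) + C2.
Try u_p = A*exp(-x). Substituting into the equation and dividing by exp(-x) gives A = -4/5, so u_p = -4*exp(-x)/5.
General solution: u = C2 - 4*exp(-x)/5 + C1*exp(4*x).
Apply the initial conditions: u(0) = -4/5 + C1 + C2 = -2 and u'(0) = 4/5 + 4*C1 = 1. Solving gives C1 = 1/20, C2 = -5/4.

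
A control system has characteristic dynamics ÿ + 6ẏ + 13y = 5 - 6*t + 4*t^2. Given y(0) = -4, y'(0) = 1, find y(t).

Characteristic equation r² + 6r + 13 = 0 has discriminant (6)² - 4·(13) = -16 < 0, so r = -3 ± 2i.
Hence y_h = C1*cos(2*t)*exp(-3*t) + C2*exp(-3*t)*sin(2*t).
For the particular solution try y_p = A0 + A1*t + A2*t^2. Substituting and matching coefficients of each power of t gives A0 = 1497/2197, A1 = -126/169, A2 = 4/13, so y_p = 1497/2197 - 126*t/169 + 4*t^2/13.
General solution: y = 1497/2197 - 126*t/169 + 4*t^2/13 + C1*cos(2*t)*exp(-3*t) + C2*exp(-3*t)*sin(2*t).
Apply the initial conditions: y(0) = 1497/2197 + C1 = -4 and y'(0) = -126/169 - 3*C1 + 2*C2 = 1. Solving gives C1 = -10285/2197, C2 = -13510/2197.

y = 1497/2197 - 126*t/169 + 4*t**2/13 - 13510*exp(-3*t)*sin(2*t)/2197 - 10285*cos(2*t)*exp(-3*t)/2197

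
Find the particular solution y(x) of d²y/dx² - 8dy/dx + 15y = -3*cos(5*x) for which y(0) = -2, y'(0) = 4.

Characteristic equation r² - 8r + 15 = 0 factors as (r - 3)(r - 5) = 0, so r = 3, 5.
Hence y_h = C1*exp(3*x) + C2*exp(5*x).
Try y_p = A*cos(5*x) + B*sin(5*x). Substituting and equating the coefficients of cos(5x) and sin(5x) gives A = 3/170, B = 6/85, so y_p = 3*cos(5*x)/170 + 6*sin(5*x)/85.
General solution: y = 3*cos(5*x)/170 + 6*sin(5*x)/85 + C1*exp(3*x) + C2*exp(5*x).
Apply the initial conditions: y(0) = 3/170 + C1 + C2 = -2 and y'(0) = 6/17 + 3*C1 + 5*C2 = 4. Solving gives C1 = -467/68, C2 = 97/20.

y = -467*exp(3*x)/68 + 3*cos(5*x)/170 + 6*sin(5*x)/85 + 97*exp(5*x)/20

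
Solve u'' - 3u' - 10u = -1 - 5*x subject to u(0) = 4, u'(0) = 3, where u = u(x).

u = -1/20 + x/2 + 53*exp(5*x)/35 + 71*exp(-2*x)/28

Characteristic equation r² - 3r - 10 = 0 factors as (r - 5)(r + 2) = 0, so r = 5, -2.
Hence u_h = C1*exp(5*x) + C2*exp(-2*x).
For the particular solution try u_p = A0 + A1*x. Substituting and matching coefficients of each power of x gives A0 = -1/20, A1 = 1/2, so u_p = -1/20 + x/2.
General solution: u = -1/20 + x/2 + C1*exp(5*x) + C2*exp(-2*x).
Apply the initial conditions: u(0) = -1/20 + C1 + C2 = 4 and u'(0) = 1/2 - 2*C2 + 5*C1 = 3. Solving gives C1 = 53/35, C2 = 71/28.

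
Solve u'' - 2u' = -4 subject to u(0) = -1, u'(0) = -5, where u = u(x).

u = 5/2 + 2*x - 7*exp(2*x)/2

Characteristic equation r² - 2r = 0 factors as (r - 2)r = 0, so r = 2, 0.
Hence u_h = C1*exp(2*x) + C2.
Since 0 is a characteristic root (multiplicity 1), multiply the polynomial trial by x: try u_p = A0*x. Substituting and matching coefficients of each power of x gives A0 = 2, so u_p = 2*x.
General solution: u = C2 + 2*x + C1*exp(2*x).
Apply the initial conditions: u(0) = C1 + C2 = -1 and u'(0) = 2 + 2*C1 = -5. Solving gives C1 = -7/2, C2 = 5/2.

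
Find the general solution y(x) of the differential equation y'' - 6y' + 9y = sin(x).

y = 2*sin(x)/25 + 3*cos(x)/50 + C1*exp(3*x) + C2*x*exp(3*x)

Characteristic equation r² - 6r + 9 = 0 has discriminant (-6)² - 4·(9) = 0, so r = 3 is a repeated root.
Hence y_h = (C1 + C2*x)*exp(3*x).
Try y_p = A*cos(x) + B*sin(x). Substituting and equating the coefficients of cos(x) and sin(x) gives A = 3/50, B = 2/25, so y_p = 2*sin(x)/25 + 3*cos(x)/50.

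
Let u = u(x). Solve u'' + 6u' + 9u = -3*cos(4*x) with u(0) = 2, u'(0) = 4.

Characteristic equation r² + 6r + 9 = 0 has discriminant (6)² - 4·(9) = 0, so r = -3 is a repeated root.
Hence u_h = (C1 + C2*x)*exp(-3*x).
Try u_p = A*cos(4*x) + B*sin(4*x). Substituting and equating the coefficients of cos(4x) and sin(4x) gives A = 21/625, B = -72/625, so u_p = -72*sin(4*x)/625 + 21*cos(4*x)/625.
General solution: u = -72*sin(4*x)/625 + 21*cos(4*x)/625 + C1*exp(-3*x) + C2*x*exp(-3*x).
Apply the initial conditions: u(0) = 21/625 + C1 = 2 and u'(0) = -288/625 + C2 - 3*C1 = 4. Solving gives C1 = 1229/625, C2 = 259/25.

u = -72*sin(4*x)/625 + 21*cos(4*x)/625 + 1229*exp(-3*x)/625 + 259*x*exp(-3*x)/25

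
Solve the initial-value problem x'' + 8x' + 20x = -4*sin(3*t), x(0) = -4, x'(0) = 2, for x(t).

Characteristic equation r² + 8r + 20 = 0 has discriminant (8)² - 4·(20) = -16 < 0, so r = -4 ± 2i.
Hence x_h = C1*cos(2*t)*exp(-4*t) + C2*exp(-4*t)*sin(2*t).
Try x_p = A*cos(3*t) + B*sin(3*t). Substituting and equating the coefficients of cos(3t) and sin(3t) gives A = 96/697, B = -44/697, so x_p = -44*sin(3*t)/697 + 96*cos(3*t)/697.
General solution: x = -44*sin(3*t)/697 + 96*cos(3*t)/697 + C1*cos(2*t)*exp(-4*t) + C2*exp(-4*t)*sin(2*t).
Apply the initial conditions: x(0) = 96/697 + C1 = -4 and x'(0) = -132/697 - 4*C1 + 2*C2 = 2. Solving gives C1 = -2884/697, C2 = -5005/697.

x = -44*sin(3*t)/697 + 96*cos(3*t)/697 - 5005*exp(-4*t)*sin(2*t)/697 - 2884*cos(2*t)*exp(-4*t)/697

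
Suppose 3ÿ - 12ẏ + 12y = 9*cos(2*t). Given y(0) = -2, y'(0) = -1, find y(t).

Divide through by 3: y'' - 4y' + 4y = 3*cos(2*t).
Characteristic equation r² - 4r + 4 = 0 has discriminant (-4)² - 4·(4) = 0, so r = 2 is a repeated root.
Hence y_h = (C1 + C2*t)*exp(2*t).
Try y_p = A*cos(2*t) + B*sin(2*t). Substituting and equating the coefficients of cos(2t) and sin(2t) gives A = 0, B = -3/8, so y_p = -3*sin(2*t)/8.
General solution: y = -3*sin(2*t)/8 + C1*exp(2*t) + C2*t*exp(2*t).
Apply the initial conditions: y(0) = C1 = -2 and y'(0) = -3/4 + C2 + 2*C1 = -1. Solving gives C1 = -2, C2 = 15/4.

y = -2*exp(2*t) - 3*sin(2*t)/8 + 15*t*exp(2*t)/4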